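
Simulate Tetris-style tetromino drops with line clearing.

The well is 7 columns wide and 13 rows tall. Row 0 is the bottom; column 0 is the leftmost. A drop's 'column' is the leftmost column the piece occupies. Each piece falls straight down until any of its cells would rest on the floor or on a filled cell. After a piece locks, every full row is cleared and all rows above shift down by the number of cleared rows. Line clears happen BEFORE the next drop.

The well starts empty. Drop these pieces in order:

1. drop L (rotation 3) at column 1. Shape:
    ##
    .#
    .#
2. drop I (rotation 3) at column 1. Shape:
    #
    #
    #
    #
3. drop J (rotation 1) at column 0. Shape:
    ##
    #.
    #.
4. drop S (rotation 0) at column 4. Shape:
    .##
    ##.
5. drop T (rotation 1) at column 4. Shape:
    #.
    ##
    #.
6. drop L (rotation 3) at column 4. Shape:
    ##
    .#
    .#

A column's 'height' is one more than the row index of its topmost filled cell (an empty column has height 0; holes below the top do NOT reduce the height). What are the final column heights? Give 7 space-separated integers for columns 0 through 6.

Answer: 8 8 3 0 6 6 2

Derivation:
Drop 1: L rot3 at col 1 lands with bottom-row=0; cleared 0 line(s) (total 0); column heights now [0 3 3 0 0 0 0], max=3
Drop 2: I rot3 at col 1 lands with bottom-row=3; cleared 0 line(s) (total 0); column heights now [0 7 3 0 0 0 0], max=7
Drop 3: J rot1 at col 0 lands with bottom-row=5; cleared 0 line(s) (total 0); column heights now [8 8 3 0 0 0 0], max=8
Drop 4: S rot0 at col 4 lands with bottom-row=0; cleared 0 line(s) (total 0); column heights now [8 8 3 0 1 2 2], max=8
Drop 5: T rot1 at col 4 lands with bottom-row=1; cleared 0 line(s) (total 0); column heights now [8 8 3 0 4 3 2], max=8
Drop 6: L rot3 at col 4 lands with bottom-row=3; cleared 0 line(s) (total 0); column heights now [8 8 3 0 6 6 2], max=8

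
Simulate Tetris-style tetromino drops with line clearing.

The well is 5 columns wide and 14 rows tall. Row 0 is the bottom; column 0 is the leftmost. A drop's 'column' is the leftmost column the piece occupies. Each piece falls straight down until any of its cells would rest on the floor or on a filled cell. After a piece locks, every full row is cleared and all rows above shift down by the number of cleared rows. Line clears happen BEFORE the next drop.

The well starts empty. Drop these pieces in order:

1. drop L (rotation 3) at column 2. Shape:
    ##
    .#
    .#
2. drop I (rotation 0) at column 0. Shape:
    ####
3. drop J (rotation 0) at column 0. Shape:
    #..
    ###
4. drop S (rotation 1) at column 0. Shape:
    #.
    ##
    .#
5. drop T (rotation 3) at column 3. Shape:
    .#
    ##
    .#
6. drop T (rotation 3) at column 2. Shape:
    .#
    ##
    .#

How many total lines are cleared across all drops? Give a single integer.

Answer: 2

Derivation:
Drop 1: L rot3 at col 2 lands with bottom-row=0; cleared 0 line(s) (total 0); column heights now [0 0 3 3 0], max=3
Drop 2: I rot0 at col 0 lands with bottom-row=3; cleared 0 line(s) (total 0); column heights now [4 4 4 4 0], max=4
Drop 3: J rot0 at col 0 lands with bottom-row=4; cleared 0 line(s) (total 0); column heights now [6 5 5 4 0], max=6
Drop 4: S rot1 at col 0 lands with bottom-row=5; cleared 0 line(s) (total 0); column heights now [8 7 5 4 0], max=8
Drop 5: T rot3 at col 3 lands with bottom-row=3; cleared 2 line(s) (total 2); column heights now [6 5 3 3 4], max=6
Drop 6: T rot3 at col 2 lands with bottom-row=3; cleared 0 line(s) (total 2); column heights now [6 5 5 6 4], max=6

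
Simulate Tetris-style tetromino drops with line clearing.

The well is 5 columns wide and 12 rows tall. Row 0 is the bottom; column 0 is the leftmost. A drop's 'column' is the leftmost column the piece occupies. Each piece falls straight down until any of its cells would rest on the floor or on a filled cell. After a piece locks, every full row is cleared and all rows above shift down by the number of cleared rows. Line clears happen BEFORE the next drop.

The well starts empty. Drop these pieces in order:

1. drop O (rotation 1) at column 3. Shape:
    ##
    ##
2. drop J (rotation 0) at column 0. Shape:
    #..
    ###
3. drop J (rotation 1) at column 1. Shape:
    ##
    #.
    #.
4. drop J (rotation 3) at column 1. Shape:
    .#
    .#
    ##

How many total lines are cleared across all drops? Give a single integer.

Drop 1: O rot1 at col 3 lands with bottom-row=0; cleared 0 line(s) (total 0); column heights now [0 0 0 2 2], max=2
Drop 2: J rot0 at col 0 lands with bottom-row=0; cleared 1 line(s) (total 1); column heights now [1 0 0 1 1], max=1
Drop 3: J rot1 at col 1 lands with bottom-row=0; cleared 0 line(s) (total 1); column heights now [1 3 3 1 1], max=3
Drop 4: J rot3 at col 1 lands with bottom-row=3; cleared 0 line(s) (total 1); column heights now [1 4 6 1 1], max=6

Answer: 1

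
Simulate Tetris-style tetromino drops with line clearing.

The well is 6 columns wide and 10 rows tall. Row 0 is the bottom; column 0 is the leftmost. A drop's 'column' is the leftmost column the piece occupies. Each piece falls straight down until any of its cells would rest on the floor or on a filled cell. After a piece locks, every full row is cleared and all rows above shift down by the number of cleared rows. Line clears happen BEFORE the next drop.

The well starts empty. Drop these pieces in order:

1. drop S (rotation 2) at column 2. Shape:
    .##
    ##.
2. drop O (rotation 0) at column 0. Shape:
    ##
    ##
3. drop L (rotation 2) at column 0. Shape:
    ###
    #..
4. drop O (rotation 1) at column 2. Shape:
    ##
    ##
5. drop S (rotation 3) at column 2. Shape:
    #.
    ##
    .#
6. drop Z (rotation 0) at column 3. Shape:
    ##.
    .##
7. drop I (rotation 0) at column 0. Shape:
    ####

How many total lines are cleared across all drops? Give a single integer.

Drop 1: S rot2 at col 2 lands with bottom-row=0; cleared 0 line(s) (total 0); column heights now [0 0 1 2 2 0], max=2
Drop 2: O rot0 at col 0 lands with bottom-row=0; cleared 0 line(s) (total 0); column heights now [2 2 1 2 2 0], max=2
Drop 3: L rot2 at col 0 lands with bottom-row=2; cleared 0 line(s) (total 0); column heights now [4 4 4 2 2 0], max=4
Drop 4: O rot1 at col 2 lands with bottom-row=4; cleared 0 line(s) (total 0); column heights now [4 4 6 6 2 0], max=6
Drop 5: S rot3 at col 2 lands with bottom-row=6; cleared 0 line(s) (total 0); column heights now [4 4 9 8 2 0], max=9
Drop 6: Z rot0 at col 3 lands with bottom-row=7; cleared 0 line(s) (total 0); column heights now [4 4 9 9 9 8], max=9
Drop 7: I rot0 at col 0 lands with bottom-row=9; cleared 0 line(s) (total 0); column heights now [10 10 10 10 9 8], max=10

Answer: 0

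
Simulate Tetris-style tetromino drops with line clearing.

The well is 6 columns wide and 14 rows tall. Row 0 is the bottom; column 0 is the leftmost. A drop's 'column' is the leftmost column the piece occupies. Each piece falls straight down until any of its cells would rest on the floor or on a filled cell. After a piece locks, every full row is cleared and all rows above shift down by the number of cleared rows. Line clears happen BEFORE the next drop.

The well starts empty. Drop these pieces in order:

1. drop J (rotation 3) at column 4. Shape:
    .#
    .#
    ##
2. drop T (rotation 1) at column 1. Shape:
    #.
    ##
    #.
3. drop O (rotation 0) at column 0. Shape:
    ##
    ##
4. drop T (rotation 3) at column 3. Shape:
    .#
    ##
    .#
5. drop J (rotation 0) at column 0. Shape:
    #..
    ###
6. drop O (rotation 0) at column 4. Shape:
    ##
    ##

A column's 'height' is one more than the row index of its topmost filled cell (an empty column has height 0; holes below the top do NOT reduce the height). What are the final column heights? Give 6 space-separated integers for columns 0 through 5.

Answer: 7 6 6 3 6 6

Derivation:
Drop 1: J rot3 at col 4 lands with bottom-row=0; cleared 0 line(s) (total 0); column heights now [0 0 0 0 1 3], max=3
Drop 2: T rot1 at col 1 lands with bottom-row=0; cleared 0 line(s) (total 0); column heights now [0 3 2 0 1 3], max=3
Drop 3: O rot0 at col 0 lands with bottom-row=3; cleared 0 line(s) (total 0); column heights now [5 5 2 0 1 3], max=5
Drop 4: T rot3 at col 3 lands with bottom-row=1; cleared 0 line(s) (total 0); column heights now [5 5 2 3 4 3], max=5
Drop 5: J rot0 at col 0 lands with bottom-row=5; cleared 0 line(s) (total 0); column heights now [7 6 6 3 4 3], max=7
Drop 6: O rot0 at col 4 lands with bottom-row=4; cleared 0 line(s) (total 0); column heights now [7 6 6 3 6 6], max=7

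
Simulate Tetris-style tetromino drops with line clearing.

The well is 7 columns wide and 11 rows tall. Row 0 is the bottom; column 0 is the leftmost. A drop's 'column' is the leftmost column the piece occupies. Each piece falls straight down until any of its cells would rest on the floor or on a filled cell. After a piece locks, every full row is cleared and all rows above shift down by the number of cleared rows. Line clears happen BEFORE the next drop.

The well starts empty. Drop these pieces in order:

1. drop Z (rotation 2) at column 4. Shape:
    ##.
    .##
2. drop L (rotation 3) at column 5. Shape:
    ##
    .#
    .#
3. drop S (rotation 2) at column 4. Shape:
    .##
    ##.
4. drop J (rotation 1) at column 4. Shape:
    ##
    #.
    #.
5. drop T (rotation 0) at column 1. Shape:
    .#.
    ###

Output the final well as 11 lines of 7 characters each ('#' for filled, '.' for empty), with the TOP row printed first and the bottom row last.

Answer: .......
.......
.......
....##.
....#..
....###
....##.
.....##
......#
..#.###
.###.##

Derivation:
Drop 1: Z rot2 at col 4 lands with bottom-row=0; cleared 0 line(s) (total 0); column heights now [0 0 0 0 2 2 1], max=2
Drop 2: L rot3 at col 5 lands with bottom-row=1; cleared 0 line(s) (total 0); column heights now [0 0 0 0 2 4 4], max=4
Drop 3: S rot2 at col 4 lands with bottom-row=4; cleared 0 line(s) (total 0); column heights now [0 0 0 0 5 6 6], max=6
Drop 4: J rot1 at col 4 lands with bottom-row=5; cleared 0 line(s) (total 0); column heights now [0 0 0 0 8 8 6], max=8
Drop 5: T rot0 at col 1 lands with bottom-row=0; cleared 0 line(s) (total 0); column heights now [0 1 2 1 8 8 6], max=8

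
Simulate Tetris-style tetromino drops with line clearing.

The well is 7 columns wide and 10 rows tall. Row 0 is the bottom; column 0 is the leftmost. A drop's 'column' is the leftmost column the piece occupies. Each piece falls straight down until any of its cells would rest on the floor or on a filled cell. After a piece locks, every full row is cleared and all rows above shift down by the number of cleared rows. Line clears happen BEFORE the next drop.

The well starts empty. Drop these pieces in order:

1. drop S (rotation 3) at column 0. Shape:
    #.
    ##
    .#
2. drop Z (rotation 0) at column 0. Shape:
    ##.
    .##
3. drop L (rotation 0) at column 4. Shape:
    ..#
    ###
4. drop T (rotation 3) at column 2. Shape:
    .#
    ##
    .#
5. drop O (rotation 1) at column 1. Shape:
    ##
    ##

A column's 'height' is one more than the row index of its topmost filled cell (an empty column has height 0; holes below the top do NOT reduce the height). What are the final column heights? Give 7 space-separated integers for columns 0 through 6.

Answer: 4 6 6 5 1 1 2

Derivation:
Drop 1: S rot3 at col 0 lands with bottom-row=0; cleared 0 line(s) (total 0); column heights now [3 2 0 0 0 0 0], max=3
Drop 2: Z rot0 at col 0 lands with bottom-row=2; cleared 0 line(s) (total 0); column heights now [4 4 3 0 0 0 0], max=4
Drop 3: L rot0 at col 4 lands with bottom-row=0; cleared 0 line(s) (total 0); column heights now [4 4 3 0 1 1 2], max=4
Drop 4: T rot3 at col 2 lands with bottom-row=2; cleared 0 line(s) (total 0); column heights now [4 4 4 5 1 1 2], max=5
Drop 5: O rot1 at col 1 lands with bottom-row=4; cleared 0 line(s) (total 0); column heights now [4 6 6 5 1 1 2], max=6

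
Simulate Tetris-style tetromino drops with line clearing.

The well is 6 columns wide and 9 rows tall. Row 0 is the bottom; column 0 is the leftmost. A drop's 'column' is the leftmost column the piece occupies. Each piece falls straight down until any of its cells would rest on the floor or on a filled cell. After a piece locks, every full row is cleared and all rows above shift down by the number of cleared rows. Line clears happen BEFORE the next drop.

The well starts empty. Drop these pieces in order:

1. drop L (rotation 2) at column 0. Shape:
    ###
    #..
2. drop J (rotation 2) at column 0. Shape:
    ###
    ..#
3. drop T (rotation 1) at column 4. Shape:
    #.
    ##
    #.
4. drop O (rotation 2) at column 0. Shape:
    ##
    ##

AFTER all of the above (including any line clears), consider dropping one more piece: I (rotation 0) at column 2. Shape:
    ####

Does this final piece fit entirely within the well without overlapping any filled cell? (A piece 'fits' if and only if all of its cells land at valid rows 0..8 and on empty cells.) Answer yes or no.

Drop 1: L rot2 at col 0 lands with bottom-row=0; cleared 0 line(s) (total 0); column heights now [2 2 2 0 0 0], max=2
Drop 2: J rot2 at col 0 lands with bottom-row=2; cleared 0 line(s) (total 0); column heights now [4 4 4 0 0 0], max=4
Drop 3: T rot1 at col 4 lands with bottom-row=0; cleared 0 line(s) (total 0); column heights now [4 4 4 0 3 2], max=4
Drop 4: O rot2 at col 0 lands with bottom-row=4; cleared 0 line(s) (total 0); column heights now [6 6 4 0 3 2], max=6
Test piece I rot0 at col 2 (width 4): heights before test = [6 6 4 0 3 2]; fits = True

Answer: yes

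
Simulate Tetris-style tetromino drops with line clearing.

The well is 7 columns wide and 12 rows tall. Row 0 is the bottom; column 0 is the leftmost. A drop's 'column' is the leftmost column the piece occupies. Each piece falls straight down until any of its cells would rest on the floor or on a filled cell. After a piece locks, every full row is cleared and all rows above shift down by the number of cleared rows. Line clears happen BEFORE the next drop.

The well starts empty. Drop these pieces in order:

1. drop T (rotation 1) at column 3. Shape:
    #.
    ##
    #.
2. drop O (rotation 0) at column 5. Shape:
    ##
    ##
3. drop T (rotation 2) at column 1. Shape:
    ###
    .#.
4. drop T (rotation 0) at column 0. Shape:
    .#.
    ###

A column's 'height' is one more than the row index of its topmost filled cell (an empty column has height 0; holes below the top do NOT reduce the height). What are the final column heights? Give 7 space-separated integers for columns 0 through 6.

Drop 1: T rot1 at col 3 lands with bottom-row=0; cleared 0 line(s) (total 0); column heights now [0 0 0 3 2 0 0], max=3
Drop 2: O rot0 at col 5 lands with bottom-row=0; cleared 0 line(s) (total 0); column heights now [0 0 0 3 2 2 2], max=3
Drop 3: T rot2 at col 1 lands with bottom-row=2; cleared 0 line(s) (total 0); column heights now [0 4 4 4 2 2 2], max=4
Drop 4: T rot0 at col 0 lands with bottom-row=4; cleared 0 line(s) (total 0); column heights now [5 6 5 4 2 2 2], max=6

Answer: 5 6 5 4 2 2 2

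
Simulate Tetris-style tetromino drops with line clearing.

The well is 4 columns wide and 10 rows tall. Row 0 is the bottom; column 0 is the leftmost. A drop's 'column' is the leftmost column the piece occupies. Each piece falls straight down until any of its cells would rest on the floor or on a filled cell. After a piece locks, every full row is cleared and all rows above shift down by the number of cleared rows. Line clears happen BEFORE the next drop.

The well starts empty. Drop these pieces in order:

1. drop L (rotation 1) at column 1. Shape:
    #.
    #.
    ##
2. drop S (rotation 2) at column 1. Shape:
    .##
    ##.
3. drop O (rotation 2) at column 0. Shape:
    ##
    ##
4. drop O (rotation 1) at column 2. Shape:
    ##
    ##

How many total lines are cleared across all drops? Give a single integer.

Answer: 2

Derivation:
Drop 1: L rot1 at col 1 lands with bottom-row=0; cleared 0 line(s) (total 0); column heights now [0 3 1 0], max=3
Drop 2: S rot2 at col 1 lands with bottom-row=3; cleared 0 line(s) (total 0); column heights now [0 4 5 5], max=5
Drop 3: O rot2 at col 0 lands with bottom-row=4; cleared 1 line(s) (total 1); column heights now [5 5 4 0], max=5
Drop 4: O rot1 at col 2 lands with bottom-row=4; cleared 1 line(s) (total 2); column heights now [0 4 5 5], max=5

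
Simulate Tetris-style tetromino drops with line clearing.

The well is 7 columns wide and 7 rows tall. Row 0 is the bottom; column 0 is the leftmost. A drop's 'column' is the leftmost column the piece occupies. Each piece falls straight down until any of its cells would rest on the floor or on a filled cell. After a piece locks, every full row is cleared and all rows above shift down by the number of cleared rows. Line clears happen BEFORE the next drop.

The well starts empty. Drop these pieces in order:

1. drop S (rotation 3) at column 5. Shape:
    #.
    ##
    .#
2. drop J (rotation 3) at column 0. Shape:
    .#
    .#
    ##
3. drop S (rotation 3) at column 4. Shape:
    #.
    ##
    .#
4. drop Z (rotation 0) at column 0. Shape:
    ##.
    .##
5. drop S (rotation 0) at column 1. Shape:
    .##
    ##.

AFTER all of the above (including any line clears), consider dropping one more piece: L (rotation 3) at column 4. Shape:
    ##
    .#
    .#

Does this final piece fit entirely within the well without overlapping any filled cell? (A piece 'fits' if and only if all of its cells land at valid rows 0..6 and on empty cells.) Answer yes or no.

Answer: no

Derivation:
Drop 1: S rot3 at col 5 lands with bottom-row=0; cleared 0 line(s) (total 0); column heights now [0 0 0 0 0 3 2], max=3
Drop 2: J rot3 at col 0 lands with bottom-row=0; cleared 0 line(s) (total 0); column heights now [1 3 0 0 0 3 2], max=3
Drop 3: S rot3 at col 4 lands with bottom-row=3; cleared 0 line(s) (total 0); column heights now [1 3 0 0 6 5 2], max=6
Drop 4: Z rot0 at col 0 lands with bottom-row=3; cleared 0 line(s) (total 0); column heights now [5 5 4 0 6 5 2], max=6
Drop 5: S rot0 at col 1 lands with bottom-row=5; cleared 0 line(s) (total 0); column heights now [5 6 7 7 6 5 2], max=7
Test piece L rot3 at col 4 (width 2): heights before test = [5 6 7 7 6 5 2]; fits = False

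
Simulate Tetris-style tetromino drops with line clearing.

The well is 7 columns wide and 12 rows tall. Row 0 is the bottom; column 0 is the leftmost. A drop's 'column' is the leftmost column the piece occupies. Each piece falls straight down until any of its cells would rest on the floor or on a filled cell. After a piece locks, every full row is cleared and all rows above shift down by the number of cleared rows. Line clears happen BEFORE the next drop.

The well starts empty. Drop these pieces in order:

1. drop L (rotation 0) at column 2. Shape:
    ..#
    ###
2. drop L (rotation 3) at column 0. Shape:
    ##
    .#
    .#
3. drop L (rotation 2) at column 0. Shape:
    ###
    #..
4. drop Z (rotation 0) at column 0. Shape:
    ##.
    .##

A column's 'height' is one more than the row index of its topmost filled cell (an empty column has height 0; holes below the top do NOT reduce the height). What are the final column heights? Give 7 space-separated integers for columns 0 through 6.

Answer: 7 7 6 1 2 0 0

Derivation:
Drop 1: L rot0 at col 2 lands with bottom-row=0; cleared 0 line(s) (total 0); column heights now [0 0 1 1 2 0 0], max=2
Drop 2: L rot3 at col 0 lands with bottom-row=0; cleared 0 line(s) (total 0); column heights now [3 3 1 1 2 0 0], max=3
Drop 3: L rot2 at col 0 lands with bottom-row=3; cleared 0 line(s) (total 0); column heights now [5 5 5 1 2 0 0], max=5
Drop 4: Z rot0 at col 0 lands with bottom-row=5; cleared 0 line(s) (total 0); column heights now [7 7 6 1 2 0 0], max=7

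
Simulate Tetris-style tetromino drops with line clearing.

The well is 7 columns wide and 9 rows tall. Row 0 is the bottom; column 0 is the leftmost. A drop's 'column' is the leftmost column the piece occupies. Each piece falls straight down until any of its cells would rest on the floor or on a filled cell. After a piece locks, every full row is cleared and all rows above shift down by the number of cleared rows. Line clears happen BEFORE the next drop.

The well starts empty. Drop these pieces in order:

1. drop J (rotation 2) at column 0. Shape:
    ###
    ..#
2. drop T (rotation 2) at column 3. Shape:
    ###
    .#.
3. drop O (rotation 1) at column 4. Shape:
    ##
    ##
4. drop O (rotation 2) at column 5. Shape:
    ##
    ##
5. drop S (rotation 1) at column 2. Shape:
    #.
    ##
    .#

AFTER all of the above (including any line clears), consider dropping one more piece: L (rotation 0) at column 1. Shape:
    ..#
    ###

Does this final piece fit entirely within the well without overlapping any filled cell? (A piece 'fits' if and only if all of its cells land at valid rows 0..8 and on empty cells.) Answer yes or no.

Drop 1: J rot2 at col 0 lands with bottom-row=0; cleared 0 line(s) (total 0); column heights now [2 2 2 0 0 0 0], max=2
Drop 2: T rot2 at col 3 lands with bottom-row=0; cleared 0 line(s) (total 0); column heights now [2 2 2 2 2 2 0], max=2
Drop 3: O rot1 at col 4 lands with bottom-row=2; cleared 0 line(s) (total 0); column heights now [2 2 2 2 4 4 0], max=4
Drop 4: O rot2 at col 5 lands with bottom-row=4; cleared 0 line(s) (total 0); column heights now [2 2 2 2 4 6 6], max=6
Drop 5: S rot1 at col 2 lands with bottom-row=2; cleared 0 line(s) (total 0); column heights now [2 2 5 4 4 6 6], max=6
Test piece L rot0 at col 1 (width 3): heights before test = [2 2 5 4 4 6 6]; fits = True

Answer: yes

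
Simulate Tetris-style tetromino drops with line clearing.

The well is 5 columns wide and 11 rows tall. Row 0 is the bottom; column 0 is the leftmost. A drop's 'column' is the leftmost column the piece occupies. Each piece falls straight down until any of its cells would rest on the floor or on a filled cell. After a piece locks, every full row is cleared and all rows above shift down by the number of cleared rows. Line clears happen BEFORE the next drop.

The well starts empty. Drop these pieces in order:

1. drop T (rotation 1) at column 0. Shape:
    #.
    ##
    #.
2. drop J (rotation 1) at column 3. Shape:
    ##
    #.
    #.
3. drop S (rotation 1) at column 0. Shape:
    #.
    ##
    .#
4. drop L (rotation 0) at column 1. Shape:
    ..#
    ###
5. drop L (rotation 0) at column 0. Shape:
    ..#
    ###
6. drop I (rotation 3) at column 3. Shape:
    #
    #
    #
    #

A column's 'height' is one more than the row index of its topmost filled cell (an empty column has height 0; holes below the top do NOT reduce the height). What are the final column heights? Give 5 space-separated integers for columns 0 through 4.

Answer: 6 6 7 10 3

Derivation:
Drop 1: T rot1 at col 0 lands with bottom-row=0; cleared 0 line(s) (total 0); column heights now [3 2 0 0 0], max=3
Drop 2: J rot1 at col 3 lands with bottom-row=0; cleared 0 line(s) (total 0); column heights now [3 2 0 3 3], max=3
Drop 3: S rot1 at col 0 lands with bottom-row=2; cleared 0 line(s) (total 0); column heights now [5 4 0 3 3], max=5
Drop 4: L rot0 at col 1 lands with bottom-row=4; cleared 0 line(s) (total 0); column heights now [5 5 5 6 3], max=6
Drop 5: L rot0 at col 0 lands with bottom-row=5; cleared 0 line(s) (total 0); column heights now [6 6 7 6 3], max=7
Drop 6: I rot3 at col 3 lands with bottom-row=6; cleared 0 line(s) (total 0); column heights now [6 6 7 10 3], max=10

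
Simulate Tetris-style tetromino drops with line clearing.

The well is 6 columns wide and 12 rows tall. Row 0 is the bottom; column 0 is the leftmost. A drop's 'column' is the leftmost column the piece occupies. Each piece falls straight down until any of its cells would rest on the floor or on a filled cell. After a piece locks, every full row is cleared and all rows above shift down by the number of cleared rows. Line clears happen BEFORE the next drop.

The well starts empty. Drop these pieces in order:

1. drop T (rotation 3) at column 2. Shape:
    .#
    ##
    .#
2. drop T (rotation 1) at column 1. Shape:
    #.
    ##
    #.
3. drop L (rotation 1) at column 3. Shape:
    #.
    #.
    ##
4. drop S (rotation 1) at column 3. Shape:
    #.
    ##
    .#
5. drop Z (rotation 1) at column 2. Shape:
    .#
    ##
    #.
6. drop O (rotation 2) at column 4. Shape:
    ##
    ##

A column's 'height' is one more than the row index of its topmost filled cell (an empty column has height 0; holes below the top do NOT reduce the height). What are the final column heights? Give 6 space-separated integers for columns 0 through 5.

Drop 1: T rot3 at col 2 lands with bottom-row=0; cleared 0 line(s) (total 0); column heights now [0 0 2 3 0 0], max=3
Drop 2: T rot1 at col 1 lands with bottom-row=1; cleared 0 line(s) (total 0); column heights now [0 4 3 3 0 0], max=4
Drop 3: L rot1 at col 3 lands with bottom-row=3; cleared 0 line(s) (total 0); column heights now [0 4 3 6 4 0], max=6
Drop 4: S rot1 at col 3 lands with bottom-row=5; cleared 0 line(s) (total 0); column heights now [0 4 3 8 7 0], max=8
Drop 5: Z rot1 at col 2 lands with bottom-row=7; cleared 0 line(s) (total 0); column heights now [0 4 9 10 7 0], max=10
Drop 6: O rot2 at col 4 lands with bottom-row=7; cleared 0 line(s) (total 0); column heights now [0 4 9 10 9 9], max=10

Answer: 0 4 9 10 9 9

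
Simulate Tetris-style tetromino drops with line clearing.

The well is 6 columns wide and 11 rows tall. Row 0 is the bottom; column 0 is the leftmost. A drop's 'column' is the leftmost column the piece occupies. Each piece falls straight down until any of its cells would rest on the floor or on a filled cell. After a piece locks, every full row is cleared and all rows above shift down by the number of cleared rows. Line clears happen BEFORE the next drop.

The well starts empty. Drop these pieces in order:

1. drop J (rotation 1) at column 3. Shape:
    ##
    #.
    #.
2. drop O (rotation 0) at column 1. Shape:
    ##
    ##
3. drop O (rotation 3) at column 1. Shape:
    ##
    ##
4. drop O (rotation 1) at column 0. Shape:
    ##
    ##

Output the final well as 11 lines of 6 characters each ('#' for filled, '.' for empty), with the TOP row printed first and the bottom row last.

Answer: ......
......
......
......
......
##....
##....
.##...
.####.
.###..
.###..

Derivation:
Drop 1: J rot1 at col 3 lands with bottom-row=0; cleared 0 line(s) (total 0); column heights now [0 0 0 3 3 0], max=3
Drop 2: O rot0 at col 1 lands with bottom-row=0; cleared 0 line(s) (total 0); column heights now [0 2 2 3 3 0], max=3
Drop 3: O rot3 at col 1 lands with bottom-row=2; cleared 0 line(s) (total 0); column heights now [0 4 4 3 3 0], max=4
Drop 4: O rot1 at col 0 lands with bottom-row=4; cleared 0 line(s) (total 0); column heights now [6 6 4 3 3 0], max=6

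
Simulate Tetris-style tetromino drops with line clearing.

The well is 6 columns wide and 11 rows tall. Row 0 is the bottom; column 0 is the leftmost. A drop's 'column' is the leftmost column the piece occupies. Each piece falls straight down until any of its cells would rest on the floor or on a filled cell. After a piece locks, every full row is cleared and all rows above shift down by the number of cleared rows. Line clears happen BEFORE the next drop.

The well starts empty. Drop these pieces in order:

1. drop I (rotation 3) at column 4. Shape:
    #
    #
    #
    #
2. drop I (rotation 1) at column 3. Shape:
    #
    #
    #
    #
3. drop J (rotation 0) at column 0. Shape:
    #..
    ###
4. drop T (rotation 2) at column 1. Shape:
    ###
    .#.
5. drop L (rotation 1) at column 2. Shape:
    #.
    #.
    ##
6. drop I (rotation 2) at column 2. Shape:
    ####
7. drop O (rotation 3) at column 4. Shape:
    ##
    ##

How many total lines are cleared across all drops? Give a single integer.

Answer: 0

Derivation:
Drop 1: I rot3 at col 4 lands with bottom-row=0; cleared 0 line(s) (total 0); column heights now [0 0 0 0 4 0], max=4
Drop 2: I rot1 at col 3 lands with bottom-row=0; cleared 0 line(s) (total 0); column heights now [0 0 0 4 4 0], max=4
Drop 3: J rot0 at col 0 lands with bottom-row=0; cleared 0 line(s) (total 0); column heights now [2 1 1 4 4 0], max=4
Drop 4: T rot2 at col 1 lands with bottom-row=3; cleared 0 line(s) (total 0); column heights now [2 5 5 5 4 0], max=5
Drop 5: L rot1 at col 2 lands with bottom-row=5; cleared 0 line(s) (total 0); column heights now [2 5 8 6 4 0], max=8
Drop 6: I rot2 at col 2 lands with bottom-row=8; cleared 0 line(s) (total 0); column heights now [2 5 9 9 9 9], max=9
Drop 7: O rot3 at col 4 lands with bottom-row=9; cleared 0 line(s) (total 0); column heights now [2 5 9 9 11 11], max=11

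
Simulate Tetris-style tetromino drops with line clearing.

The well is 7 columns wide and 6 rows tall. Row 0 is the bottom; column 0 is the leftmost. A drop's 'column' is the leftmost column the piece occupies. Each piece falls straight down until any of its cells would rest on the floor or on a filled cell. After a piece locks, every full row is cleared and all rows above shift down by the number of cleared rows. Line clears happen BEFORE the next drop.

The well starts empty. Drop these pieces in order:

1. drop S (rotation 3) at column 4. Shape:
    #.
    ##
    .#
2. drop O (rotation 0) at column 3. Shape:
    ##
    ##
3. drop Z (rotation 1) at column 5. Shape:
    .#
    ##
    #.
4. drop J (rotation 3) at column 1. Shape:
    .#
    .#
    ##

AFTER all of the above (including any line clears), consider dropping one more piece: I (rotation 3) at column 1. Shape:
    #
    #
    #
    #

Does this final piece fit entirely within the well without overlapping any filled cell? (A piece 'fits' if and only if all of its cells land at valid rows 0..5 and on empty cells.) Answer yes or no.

Answer: yes

Derivation:
Drop 1: S rot3 at col 4 lands with bottom-row=0; cleared 0 line(s) (total 0); column heights now [0 0 0 0 3 2 0], max=3
Drop 2: O rot0 at col 3 lands with bottom-row=3; cleared 0 line(s) (total 0); column heights now [0 0 0 5 5 2 0], max=5
Drop 3: Z rot1 at col 5 lands with bottom-row=2; cleared 0 line(s) (total 0); column heights now [0 0 0 5 5 4 5], max=5
Drop 4: J rot3 at col 1 lands with bottom-row=0; cleared 0 line(s) (total 0); column heights now [0 1 3 5 5 4 5], max=5
Test piece I rot3 at col 1 (width 1): heights before test = [0 1 3 5 5 4 5]; fits = True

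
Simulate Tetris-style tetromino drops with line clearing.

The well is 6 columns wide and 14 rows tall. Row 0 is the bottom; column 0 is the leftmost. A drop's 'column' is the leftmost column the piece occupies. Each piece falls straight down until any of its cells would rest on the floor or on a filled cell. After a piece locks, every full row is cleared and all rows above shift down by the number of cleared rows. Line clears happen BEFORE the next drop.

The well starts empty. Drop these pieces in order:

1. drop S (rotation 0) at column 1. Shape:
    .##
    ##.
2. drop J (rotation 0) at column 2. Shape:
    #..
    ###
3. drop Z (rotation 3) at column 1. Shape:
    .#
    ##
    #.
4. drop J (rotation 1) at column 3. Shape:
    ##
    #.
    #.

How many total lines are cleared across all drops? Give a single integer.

Answer: 0

Derivation:
Drop 1: S rot0 at col 1 lands with bottom-row=0; cleared 0 line(s) (total 0); column heights now [0 1 2 2 0 0], max=2
Drop 2: J rot0 at col 2 lands with bottom-row=2; cleared 0 line(s) (total 0); column heights now [0 1 4 3 3 0], max=4
Drop 3: Z rot3 at col 1 lands with bottom-row=3; cleared 0 line(s) (total 0); column heights now [0 5 6 3 3 0], max=6
Drop 4: J rot1 at col 3 lands with bottom-row=3; cleared 0 line(s) (total 0); column heights now [0 5 6 6 6 0], max=6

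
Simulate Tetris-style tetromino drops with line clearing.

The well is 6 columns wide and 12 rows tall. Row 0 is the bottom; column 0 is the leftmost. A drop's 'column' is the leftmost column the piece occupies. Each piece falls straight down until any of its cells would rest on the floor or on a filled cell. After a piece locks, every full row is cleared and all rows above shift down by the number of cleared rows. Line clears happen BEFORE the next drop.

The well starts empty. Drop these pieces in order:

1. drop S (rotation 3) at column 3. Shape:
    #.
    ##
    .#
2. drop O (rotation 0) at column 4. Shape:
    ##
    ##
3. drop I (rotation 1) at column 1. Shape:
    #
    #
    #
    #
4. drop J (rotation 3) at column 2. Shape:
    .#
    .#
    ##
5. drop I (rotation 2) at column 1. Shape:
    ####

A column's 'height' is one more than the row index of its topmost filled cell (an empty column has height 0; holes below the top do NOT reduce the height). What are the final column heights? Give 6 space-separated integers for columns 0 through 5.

Drop 1: S rot3 at col 3 lands with bottom-row=0; cleared 0 line(s) (total 0); column heights now [0 0 0 3 2 0], max=3
Drop 2: O rot0 at col 4 lands with bottom-row=2; cleared 0 line(s) (total 0); column heights now [0 0 0 3 4 4], max=4
Drop 3: I rot1 at col 1 lands with bottom-row=0; cleared 0 line(s) (total 0); column heights now [0 4 0 3 4 4], max=4
Drop 4: J rot3 at col 2 lands with bottom-row=3; cleared 0 line(s) (total 0); column heights now [0 4 4 6 4 4], max=6
Drop 5: I rot2 at col 1 lands with bottom-row=6; cleared 0 line(s) (total 0); column heights now [0 7 7 7 7 4], max=7

Answer: 0 7 7 7 7 4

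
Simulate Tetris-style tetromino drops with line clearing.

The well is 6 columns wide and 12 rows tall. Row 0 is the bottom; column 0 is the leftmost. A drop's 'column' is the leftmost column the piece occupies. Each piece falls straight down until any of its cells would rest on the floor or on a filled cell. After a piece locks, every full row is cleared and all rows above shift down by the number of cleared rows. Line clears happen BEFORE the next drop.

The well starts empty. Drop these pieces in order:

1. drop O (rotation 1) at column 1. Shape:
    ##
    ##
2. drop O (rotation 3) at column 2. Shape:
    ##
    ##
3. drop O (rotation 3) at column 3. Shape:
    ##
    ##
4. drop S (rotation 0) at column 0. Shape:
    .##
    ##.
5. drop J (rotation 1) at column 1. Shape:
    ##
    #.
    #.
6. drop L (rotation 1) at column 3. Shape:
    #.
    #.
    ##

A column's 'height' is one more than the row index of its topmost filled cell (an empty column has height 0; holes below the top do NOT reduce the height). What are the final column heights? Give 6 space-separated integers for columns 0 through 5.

Drop 1: O rot1 at col 1 lands with bottom-row=0; cleared 0 line(s) (total 0); column heights now [0 2 2 0 0 0], max=2
Drop 2: O rot3 at col 2 lands with bottom-row=2; cleared 0 line(s) (total 0); column heights now [0 2 4 4 0 0], max=4
Drop 3: O rot3 at col 3 lands with bottom-row=4; cleared 0 line(s) (total 0); column heights now [0 2 4 6 6 0], max=6
Drop 4: S rot0 at col 0 lands with bottom-row=3; cleared 0 line(s) (total 0); column heights now [4 5 5 6 6 0], max=6
Drop 5: J rot1 at col 1 lands with bottom-row=5; cleared 0 line(s) (total 0); column heights now [4 8 8 6 6 0], max=8
Drop 6: L rot1 at col 3 lands with bottom-row=6; cleared 0 line(s) (total 0); column heights now [4 8 8 9 7 0], max=9

Answer: 4 8 8 9 7 0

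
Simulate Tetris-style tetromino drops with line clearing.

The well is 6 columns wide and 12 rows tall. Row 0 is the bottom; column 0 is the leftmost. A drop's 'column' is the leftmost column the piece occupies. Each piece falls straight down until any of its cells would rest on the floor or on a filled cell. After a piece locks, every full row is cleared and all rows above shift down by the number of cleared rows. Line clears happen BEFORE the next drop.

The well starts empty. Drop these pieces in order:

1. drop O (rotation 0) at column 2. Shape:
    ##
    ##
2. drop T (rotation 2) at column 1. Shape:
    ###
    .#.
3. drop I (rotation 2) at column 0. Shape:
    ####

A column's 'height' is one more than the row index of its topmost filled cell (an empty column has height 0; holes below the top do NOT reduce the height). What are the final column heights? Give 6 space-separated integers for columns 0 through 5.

Answer: 5 5 5 5 0 0

Derivation:
Drop 1: O rot0 at col 2 lands with bottom-row=0; cleared 0 line(s) (total 0); column heights now [0 0 2 2 0 0], max=2
Drop 2: T rot2 at col 1 lands with bottom-row=2; cleared 0 line(s) (total 0); column heights now [0 4 4 4 0 0], max=4
Drop 3: I rot2 at col 0 lands with bottom-row=4; cleared 0 line(s) (total 0); column heights now [5 5 5 5 0 0], max=5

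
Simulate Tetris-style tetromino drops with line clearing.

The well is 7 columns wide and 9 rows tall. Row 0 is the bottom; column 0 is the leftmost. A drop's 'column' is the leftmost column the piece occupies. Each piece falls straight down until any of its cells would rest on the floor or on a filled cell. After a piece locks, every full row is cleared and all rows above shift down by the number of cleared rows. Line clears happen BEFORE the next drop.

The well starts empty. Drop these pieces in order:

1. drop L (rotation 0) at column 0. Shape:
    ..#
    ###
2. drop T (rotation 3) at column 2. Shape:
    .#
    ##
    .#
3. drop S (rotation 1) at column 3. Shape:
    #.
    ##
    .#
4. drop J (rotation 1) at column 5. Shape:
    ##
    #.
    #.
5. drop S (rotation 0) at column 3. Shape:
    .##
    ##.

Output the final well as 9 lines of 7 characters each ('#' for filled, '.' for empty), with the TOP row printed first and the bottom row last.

Drop 1: L rot0 at col 0 lands with bottom-row=0; cleared 0 line(s) (total 0); column heights now [1 1 2 0 0 0 0], max=2
Drop 2: T rot3 at col 2 lands with bottom-row=1; cleared 0 line(s) (total 0); column heights now [1 1 3 4 0 0 0], max=4
Drop 3: S rot1 at col 3 lands with bottom-row=3; cleared 0 line(s) (total 0); column heights now [1 1 3 6 5 0 0], max=6
Drop 4: J rot1 at col 5 lands with bottom-row=0; cleared 0 line(s) (total 0); column heights now [1 1 3 6 5 3 3], max=6
Drop 5: S rot0 at col 3 lands with bottom-row=6; cleared 0 line(s) (total 0); column heights now [1 1 3 7 8 8 3], max=8

Answer: .......
....##.
...##..
...#...
...##..
...##..
..##.##
..##.#.
###..#.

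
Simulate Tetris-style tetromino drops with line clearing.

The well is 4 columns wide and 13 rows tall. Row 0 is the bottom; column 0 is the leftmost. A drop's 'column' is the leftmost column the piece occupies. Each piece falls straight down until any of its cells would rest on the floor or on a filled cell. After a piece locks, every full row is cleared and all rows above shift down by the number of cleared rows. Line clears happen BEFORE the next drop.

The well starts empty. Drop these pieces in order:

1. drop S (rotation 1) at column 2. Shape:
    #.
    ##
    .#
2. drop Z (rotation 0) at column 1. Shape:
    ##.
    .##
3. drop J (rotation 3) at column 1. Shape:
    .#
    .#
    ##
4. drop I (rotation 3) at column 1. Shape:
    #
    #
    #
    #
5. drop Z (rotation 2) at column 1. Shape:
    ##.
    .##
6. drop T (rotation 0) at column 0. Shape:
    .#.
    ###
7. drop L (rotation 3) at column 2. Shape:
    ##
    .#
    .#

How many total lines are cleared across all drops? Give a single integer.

Answer: 1

Derivation:
Drop 1: S rot1 at col 2 lands with bottom-row=0; cleared 0 line(s) (total 0); column heights now [0 0 3 2], max=3
Drop 2: Z rot0 at col 1 lands with bottom-row=3; cleared 0 line(s) (total 0); column heights now [0 5 5 4], max=5
Drop 3: J rot3 at col 1 lands with bottom-row=5; cleared 0 line(s) (total 0); column heights now [0 6 8 4], max=8
Drop 4: I rot3 at col 1 lands with bottom-row=6; cleared 0 line(s) (total 0); column heights now [0 10 8 4], max=10
Drop 5: Z rot2 at col 1 lands with bottom-row=9; cleared 0 line(s) (total 0); column heights now [0 11 11 10], max=11
Drop 6: T rot0 at col 0 lands with bottom-row=11; cleared 0 line(s) (total 0); column heights now [12 13 12 10], max=13
Drop 7: L rot3 at col 2 lands with bottom-row=10; cleared 1 line(s) (total 1); column heights now [0 12 12 12], max=12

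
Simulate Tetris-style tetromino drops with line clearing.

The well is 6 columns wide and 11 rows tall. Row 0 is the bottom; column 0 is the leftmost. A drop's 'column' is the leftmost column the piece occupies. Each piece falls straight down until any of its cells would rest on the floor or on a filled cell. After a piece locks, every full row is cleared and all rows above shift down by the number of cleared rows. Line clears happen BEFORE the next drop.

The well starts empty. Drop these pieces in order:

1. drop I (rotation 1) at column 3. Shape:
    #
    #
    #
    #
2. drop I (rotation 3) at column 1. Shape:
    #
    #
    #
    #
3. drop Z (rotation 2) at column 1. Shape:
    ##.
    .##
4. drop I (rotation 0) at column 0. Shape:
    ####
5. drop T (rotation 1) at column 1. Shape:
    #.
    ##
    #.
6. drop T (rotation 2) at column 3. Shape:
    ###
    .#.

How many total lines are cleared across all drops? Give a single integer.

Answer: 0

Derivation:
Drop 1: I rot1 at col 3 lands with bottom-row=0; cleared 0 line(s) (total 0); column heights now [0 0 0 4 0 0], max=4
Drop 2: I rot3 at col 1 lands with bottom-row=0; cleared 0 line(s) (total 0); column heights now [0 4 0 4 0 0], max=4
Drop 3: Z rot2 at col 1 lands with bottom-row=4; cleared 0 line(s) (total 0); column heights now [0 6 6 5 0 0], max=6
Drop 4: I rot0 at col 0 lands with bottom-row=6; cleared 0 line(s) (total 0); column heights now [7 7 7 7 0 0], max=7
Drop 5: T rot1 at col 1 lands with bottom-row=7; cleared 0 line(s) (total 0); column heights now [7 10 9 7 0 0], max=10
Drop 6: T rot2 at col 3 lands with bottom-row=6; cleared 0 line(s) (total 0); column heights now [7 10 9 8 8 8], max=10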